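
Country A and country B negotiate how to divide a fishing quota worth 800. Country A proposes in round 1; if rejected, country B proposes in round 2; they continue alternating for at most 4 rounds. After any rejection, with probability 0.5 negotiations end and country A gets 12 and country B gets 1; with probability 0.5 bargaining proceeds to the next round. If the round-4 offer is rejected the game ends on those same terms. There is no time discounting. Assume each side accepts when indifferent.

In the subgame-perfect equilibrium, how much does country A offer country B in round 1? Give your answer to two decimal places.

296.13

Round 4 (country B proposes): country A gets 12 if talks fail, so country B offers 12 and keeps 788.
Round 3 (country A proposes): rejecting gives country B an expected 0.5 × 788 + 0.5 × 1 = 394.5. Country A offers 394.5 and keeps 800 − 394.5 = 405.5.
Round 2 (country B proposes): rejecting gives country A an expected 0.5 × 405.5 + 0.5 × 12 = 208.75; country B offers that and keeps 591.25.
Round 1 (country A proposes): rejecting gives country B an expected 0.5 × 591.25 + 0.5 × 1 = 296.125, so country A offers 296.125, keeping 503.875.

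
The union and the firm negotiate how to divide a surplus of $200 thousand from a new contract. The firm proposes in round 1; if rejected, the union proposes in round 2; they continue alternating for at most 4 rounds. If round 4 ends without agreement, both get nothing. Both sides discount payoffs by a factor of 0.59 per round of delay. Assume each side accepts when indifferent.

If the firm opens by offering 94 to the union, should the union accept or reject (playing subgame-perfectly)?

Accept

Work out the union's continuation value if the offer is rejected.
Round 4 (the union proposes): the firm will accept anything ≥ 0, so the union offers 0 and keeps 200.
Round 3 (the firm proposes): the union can get 200 next round, worth 0.59 × 200 = 118 now; the firm offers that and keeps 82.
Round 2 (the union proposes): the firm can get 82 next round, worth 0.59 × 82 = 48.38 now; the union offers that and keeps 151.62.
So by rejecting in round 1, the union gets 151.62 next round, worth 0.59 × 151.62 = 89.4558 now.
Offer 94 ≥ 89.4558, so the union accepts.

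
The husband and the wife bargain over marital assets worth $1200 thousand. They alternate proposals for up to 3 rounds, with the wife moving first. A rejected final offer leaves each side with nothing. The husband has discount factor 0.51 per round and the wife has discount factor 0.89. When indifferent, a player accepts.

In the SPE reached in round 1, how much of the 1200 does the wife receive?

1132.68

Solve by backward induction from round 3.
Round 3 (the wife proposes): the husband will accept anything ≥ 0, so the wife offers 0 and keeps 1200.
Round 2 (the husband proposes): the wife can get 1200 next round, worth 0.89 × 1200 = 1068 now; the husband offers that and keeps 132.
Round 1 (the wife proposes): the husband can get 132 next round, worth 0.51 × 132 = 67.32 now, so the wife offers 67.32, keeping 1132.68.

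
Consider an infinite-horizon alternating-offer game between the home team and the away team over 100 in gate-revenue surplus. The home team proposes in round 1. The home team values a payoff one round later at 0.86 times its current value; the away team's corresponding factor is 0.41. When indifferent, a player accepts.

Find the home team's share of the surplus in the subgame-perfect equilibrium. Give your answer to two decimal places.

When the home team proposes, the away team accepts any offer worth at least 0.41 times what the away team would get by proposing next round; and vice versa.
This gives x = 100 − 0.41y and y = 100 − 0.86x, where x and y are each side's share when it proposes.
Hence (1 − 0.41·0.86)x = 100(1 − 0.41), i.e. 0.6474·x = 59.
x ≈ 91.1338; the away team's share is 100 − x ≈ 8.8662.

91.13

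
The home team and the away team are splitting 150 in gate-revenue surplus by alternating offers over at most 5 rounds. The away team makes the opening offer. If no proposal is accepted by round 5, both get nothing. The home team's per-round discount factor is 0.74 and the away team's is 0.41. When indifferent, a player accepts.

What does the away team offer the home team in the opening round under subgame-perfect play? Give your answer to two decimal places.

By backward induction:
Round 5 (the away team proposes): rejection yields 0 for the home team; the away team offers 0 and keeps 150.
Round 4 (the home team proposes): the away team can get 150 next round, worth 0.41 × 150 = 61.5 now, so the home team offers 61.5, keeping 88.5.
Round 3 (the away team proposes): the home team can get 88.5 next round, worth 0.74 × 88.5 = 65.49 now, so the away team offers 65.49, keeping 84.51.
Round 2 (the home team proposes): the away team can get 84.51 next round, worth 0.41 × 84.51 = 34.6491 now, so the home team offers 34.6491, keeping 115.3509.
Round 1 (the away team proposes): the home team can get 115.3509 next round, worth 0.74 × 115.3509 = 85.359666 now. The away team offers 85.359666 and keeps 150 − 85.359666 = 64.640334.

85.36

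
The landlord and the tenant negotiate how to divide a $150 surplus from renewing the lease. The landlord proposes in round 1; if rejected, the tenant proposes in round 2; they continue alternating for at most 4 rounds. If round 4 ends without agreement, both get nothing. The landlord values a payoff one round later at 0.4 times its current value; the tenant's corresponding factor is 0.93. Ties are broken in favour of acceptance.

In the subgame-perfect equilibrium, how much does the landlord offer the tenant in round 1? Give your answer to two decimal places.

Round 4 (the tenant proposes): the landlord will accept anything ≥ 0, so the tenant offers 0 and keeps 150.
Round 3 (the landlord proposes): the tenant can get 150 next round, worth 0.93 × 150 = 139.5 now. The landlord offers 139.5 and keeps 150 − 139.5 = 10.5.
Round 2 (the tenant proposes): the landlord can get 10.5 next round, worth 0.4 × 10.5 = 4.2 now. The tenant offers 4.2 and keeps 150 − 4.2 = 145.8.
Round 1 (the landlord proposes): the tenant can get 145.8 next round, worth 0.93 × 145.8 = 135.594 now; the landlord offers that and keeps 14.406.

135.59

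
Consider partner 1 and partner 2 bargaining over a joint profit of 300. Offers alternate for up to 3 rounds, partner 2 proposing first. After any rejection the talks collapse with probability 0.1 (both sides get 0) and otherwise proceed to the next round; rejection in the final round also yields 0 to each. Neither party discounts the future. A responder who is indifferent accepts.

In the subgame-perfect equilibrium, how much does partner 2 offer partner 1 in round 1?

By backward induction:
Round 3 (partner 2 proposes): rejection yields 0 for partner 1; partner 2 offers 0 and keeps 300.
Round 2 (partner 1 proposes): rejecting gives partner 2 an expected 0.9 × 300 = 270, so partner 1 offers 270, keeping 30.
Round 1 (partner 2 proposes): rejecting gives partner 1 an expected 0.9 × 30 = 27. Partner 2 offers 27 and keeps 300 − 27 = 273.

27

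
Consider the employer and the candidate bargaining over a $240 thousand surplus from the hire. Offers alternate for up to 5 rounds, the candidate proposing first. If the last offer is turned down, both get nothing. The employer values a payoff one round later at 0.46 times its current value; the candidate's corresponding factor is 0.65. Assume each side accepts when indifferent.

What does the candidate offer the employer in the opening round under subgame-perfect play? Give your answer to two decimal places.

Work backward from the last round.
Round 5 (the candidate proposes): rejection yields 0 for the employer; the candidate offers 0 and keeps 240.
Round 4 (the employer proposes): the candidate can get 240 next round, worth 0.65 × 240 = 156 now. The employer offers 156 and keeps 240 − 156 = 84.
Round 3 (the candidate proposes): the employer can get 84 next round, worth 0.46 × 84 = 38.64 now; the candidate offers that and keeps 201.36.
Round 2 (the employer proposes): the candidate can get 201.36 next round, worth 0.65 × 201.36 = 130.884 now; the employer offers that and keeps 109.116.
Round 1 (the candidate proposes): the employer can get 109.116 next round, worth 0.46 × 109.116 = 50.19336 now. The candidate offers 50.19336 and keeps 240 − 50.19336 = 189.80664.

50.19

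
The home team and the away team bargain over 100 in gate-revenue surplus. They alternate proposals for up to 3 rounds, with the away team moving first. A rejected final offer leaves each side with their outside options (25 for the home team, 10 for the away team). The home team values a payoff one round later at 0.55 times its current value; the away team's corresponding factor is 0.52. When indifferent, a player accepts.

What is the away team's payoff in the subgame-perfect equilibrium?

By backward induction:
Round 3 (the away team proposes): the home team gets 25 if talks fail, so the away team offers 25 and keeps 75.
Round 2 (the home team proposes): the away team can get 75 next round, worth 0.52 × 75 = 39 now; the home team offers that and keeps 61.
Round 1 (the away team proposes): the home team can get 61 next round, worth 0.55 × 61 = 33.55 now, so the away team offers 33.55, keeping 66.45.

66.45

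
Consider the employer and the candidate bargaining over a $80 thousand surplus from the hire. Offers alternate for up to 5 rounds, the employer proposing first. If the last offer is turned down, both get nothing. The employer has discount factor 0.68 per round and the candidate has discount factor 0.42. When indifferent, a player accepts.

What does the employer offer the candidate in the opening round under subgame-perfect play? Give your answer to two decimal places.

13.82

By backward induction:
Round 5 (the employer proposes): the candidate will accept anything ≥ 0, so the employer offers 0 and keeps 80.
Round 4 (the candidate proposes): the employer can get 80 next round, worth 0.68 × 80 = 54.4 now; the candidate offers that and keeps 25.6.
Round 3 (the employer proposes): the candidate can get 25.6 next round, worth 0.42 × 25.6 = 10.752 now, so the employer offers 10.752, keeping 69.248.
Round 2 (the candidate proposes): the employer can get 69.248 next round, worth 0.68 × 69.248 = 47.08864 now, so the candidate offers 47.08864, keeping 32.91136.
Round 1 (the employer proposes): the candidate can get 32.91136 next round, worth 0.42 × 32.91136 = 13.8227712 now. The employer offers 13.8227712 and keeps 80 − 13.8227712 = 66.1772288.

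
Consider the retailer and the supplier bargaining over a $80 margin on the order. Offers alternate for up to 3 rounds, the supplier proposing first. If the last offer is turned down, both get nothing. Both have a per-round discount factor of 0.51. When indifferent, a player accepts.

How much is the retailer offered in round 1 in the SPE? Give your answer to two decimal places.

Round 3 (the supplier proposes): rejection yields 0 for the retailer; the supplier offers 0 and keeps 80.
Round 2 (the retailer proposes): the supplier can get 80 next round, worth 0.51 × 80 = 40.8 now; the retailer offers that and keeps 39.2.
Round 1 (the supplier proposes): the retailer can get 39.2 next round, worth 0.51 × 39.2 = 19.992 now, so the supplier offers 19.992, keeping 60.008.

19.99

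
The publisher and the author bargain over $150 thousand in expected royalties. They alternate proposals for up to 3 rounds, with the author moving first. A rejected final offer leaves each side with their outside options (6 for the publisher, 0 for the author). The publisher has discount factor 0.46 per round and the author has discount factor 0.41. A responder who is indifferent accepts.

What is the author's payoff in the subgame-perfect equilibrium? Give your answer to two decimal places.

Round 3 (the author proposes): the publisher gets 6 if talks fail, so the author offers 6 and keeps 144.
Round 2 (the publisher proposes): the author can get 144 next round, worth 0.41 × 144 = 59.04 now. The publisher offers 59.04 and keeps 150 − 59.04 = 90.96.
Round 1 (the author proposes): the publisher can get 90.96 next round, worth 0.46 × 90.96 = 41.8416 now, so the author offers 41.8416, keeping 108.1584.

108.16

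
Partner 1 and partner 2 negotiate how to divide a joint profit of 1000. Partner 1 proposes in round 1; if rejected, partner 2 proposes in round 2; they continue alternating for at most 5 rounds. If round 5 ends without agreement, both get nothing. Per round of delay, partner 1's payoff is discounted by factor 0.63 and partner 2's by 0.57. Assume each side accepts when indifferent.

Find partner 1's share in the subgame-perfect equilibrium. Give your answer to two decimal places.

Round 5 (partner 1 proposes): rejection yields 0 for partner 2; partner 1 offers 0 and keeps 1000.
Round 4 (partner 2 proposes): partner 1 can get 1000 next round, worth 0.63 × 1000 = 630 now, so partner 2 offers 630, keeping 370.
Round 3 (partner 1 proposes): partner 2 can get 370 next round, worth 0.57 × 370 = 210.9 now. Partner 1 offers 210.9 and keeps 1000 − 210.9 = 789.1.
Round 2 (partner 2 proposes): partner 1 can get 789.1 next round, worth 0.63 × 789.1 = 497.133 now; partner 2 offers that and keeps 502.867.
Round 1 (partner 1 proposes): partner 2 can get 502.867 next round, worth 0.57 × 502.867 = 286.63419 now. Partner 1 offers 286.63419 and keeps 1000 − 286.63419 = 713.36581.

713.37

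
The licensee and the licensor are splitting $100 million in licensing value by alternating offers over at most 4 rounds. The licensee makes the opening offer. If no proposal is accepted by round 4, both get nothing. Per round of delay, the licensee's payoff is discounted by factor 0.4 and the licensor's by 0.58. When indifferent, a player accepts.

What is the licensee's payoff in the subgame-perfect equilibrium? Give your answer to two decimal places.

51.74

Round 4 (the licensor proposes): the licensee will accept anything ≥ 0, so the licensor offers 0 and keeps 100.
Round 3 (the licensee proposes): the licensor can get 100 next round, worth 0.58 × 100 = 58 now. The licensee offers 58 and keeps 100 − 58 = 42.
Round 2 (the licensor proposes): the licensee can get 42 next round, worth 0.4 × 42 = 16.8 now; the licensor offers that and keeps 83.2.
Round 1 (the licensee proposes): the licensor can get 83.2 next round, worth 0.58 × 83.2 = 48.256 now; the licensee offers that and keeps 51.744.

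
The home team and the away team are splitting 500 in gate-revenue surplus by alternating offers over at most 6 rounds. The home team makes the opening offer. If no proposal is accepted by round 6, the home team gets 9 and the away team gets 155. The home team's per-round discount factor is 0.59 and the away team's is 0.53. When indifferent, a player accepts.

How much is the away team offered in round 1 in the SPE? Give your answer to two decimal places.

Solve by backward induction from round 6.
Round 6 (the away team proposes): the home team gets 9 if talks fail, so the away team offers 9 and keeps 491.
Round 5 (the home team proposes): the away team can get 491 next round, worth 0.53 × 491 = 260.23 now, so the home team offers 260.23, keeping 239.77.
Round 4 (the away team proposes): the home team can get 239.77 next round, worth 0.59 × 239.77 = 141.4643 now; the away team offers that and keeps 358.5357.
Round 3 (the home team proposes): the away team can get 358.5357 next round, worth 0.53 × 358.5357 = 190.023921 now; the home team offers that and keeps 309.976079.
Round 2 (the away team proposes): the home team can get 309.976079 next round, worth 0.59 × 309.976079 = 182.88588661 now; the away team offers that and keeps 317.11411339.
Round 1 (the home team proposes): the away team can get 317.11411339 next round, worth 0.53 × 317.11411339 = 168.0704800967 now, so the home team offers 168.0704800967, keeping 331.9295199033.

168.07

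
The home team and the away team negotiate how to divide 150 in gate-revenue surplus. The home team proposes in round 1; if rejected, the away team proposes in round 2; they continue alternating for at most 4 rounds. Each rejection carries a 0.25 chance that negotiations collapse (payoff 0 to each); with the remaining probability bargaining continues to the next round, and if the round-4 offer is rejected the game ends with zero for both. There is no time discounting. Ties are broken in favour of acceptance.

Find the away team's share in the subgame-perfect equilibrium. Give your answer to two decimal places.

91.41

Round 4 (the away team proposes): rejection yields 0 for the home team; the away team offers 0 and keeps 150.
Round 3 (the home team proposes): rejecting gives the away team an expected 0.75 × 150 = 112.5. The home team offers 112.5 and keeps 150 − 112.5 = 37.5.
Round 2 (the away team proposes): rejecting gives the home team an expected 0.75 × 37.5 = 28.125. The away team offers 28.125 and keeps 150 − 28.125 = 121.875.
Round 1 (the home team proposes): rejecting gives the away team an expected 0.75 × 121.875 = 91.40625. The home team offers 91.40625 and keeps 150 − 91.40625 = 58.59375.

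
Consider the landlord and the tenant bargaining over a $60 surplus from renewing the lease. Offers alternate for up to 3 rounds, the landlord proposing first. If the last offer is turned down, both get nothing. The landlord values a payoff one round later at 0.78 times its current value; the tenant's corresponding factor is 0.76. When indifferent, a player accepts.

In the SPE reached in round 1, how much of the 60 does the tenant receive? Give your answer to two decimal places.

10.03

Round 3 (the landlord proposes): the tenant will accept anything ≥ 0, so the landlord offers 0 and keeps 60.
Round 2 (the tenant proposes): the landlord can get 60 next round, worth 0.78 × 60 = 46.8 now, so the tenant offers 46.8, keeping 13.2.
Round 1 (the landlord proposes): the tenant can get 13.2 next round, worth 0.76 × 13.2 = 10.032 now; the landlord offers that and keeps 49.968.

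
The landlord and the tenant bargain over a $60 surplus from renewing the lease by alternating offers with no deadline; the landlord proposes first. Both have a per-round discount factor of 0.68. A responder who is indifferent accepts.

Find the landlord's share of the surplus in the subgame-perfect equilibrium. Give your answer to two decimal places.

Let x be the landlord's share when the landlord proposes and y be the tenant's share when the tenant proposes.
The tenant accepts iff offered ≥ 0.68·y, so x = 60 − 0.68y. Symmetrically y = 60 − 0.68x.
Substituting: x = 60 − 0.68(60 − 0.68x), giving x(1 − 0.68·0.68) = 60(1 − 0.68).
So x = 60 × 0.32 / 0.5376 ≈ 35.7143, and the tenant receives 60 − x ≈ 24.2857.

35.71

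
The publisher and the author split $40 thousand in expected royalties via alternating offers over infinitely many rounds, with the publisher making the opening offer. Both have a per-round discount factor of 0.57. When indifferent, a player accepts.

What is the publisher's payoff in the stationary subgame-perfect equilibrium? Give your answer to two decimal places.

25.48

When the publisher proposes, the author accepts any offer worth at least 0.57 times what the author would get by proposing next round; and vice versa.
This gives x = 40 − 0.57y and y = 40 − 0.57x, where x and y are each side's share when it proposes.
Hence (1 − 0.57·0.57)x = 40(1 − 0.57), i.e. 0.6751·x = 17.2.
x ≈ 25.4777; the author's share is 40 − x ≈ 14.5223.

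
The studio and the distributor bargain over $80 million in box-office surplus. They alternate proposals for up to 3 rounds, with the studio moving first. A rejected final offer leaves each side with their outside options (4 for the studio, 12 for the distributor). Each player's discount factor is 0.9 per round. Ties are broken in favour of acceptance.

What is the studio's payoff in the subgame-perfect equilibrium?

Solve by backward induction from round 3.
Round 3 (the studio proposes): the distributor gets 12 if talks fail, so the studio offers 12 and keeps 68.
Round 2 (the distributor proposes): the studio can get 68 next round, worth 0.9 × 68 = 61.2 now. The distributor offers 61.2 and keeps 80 − 61.2 = 18.8.
Round 1 (the studio proposes): the distributor can get 18.8 next round, worth 0.9 × 18.8 = 16.92 now, so the studio offers 16.92, keeping 63.08.

63.08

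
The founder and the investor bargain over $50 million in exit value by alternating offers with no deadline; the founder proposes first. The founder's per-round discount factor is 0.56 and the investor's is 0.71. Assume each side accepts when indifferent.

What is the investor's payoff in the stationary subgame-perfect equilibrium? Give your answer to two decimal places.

25.93

When the founder proposes, the investor accepts any offer worth at least 0.71 times what the investor would get by proposing next round; and vice versa.
This gives x = 50 − 0.71y and y = 50 − 0.56x, where x and y are each side's share when it proposes.
Hence (1 − 0.71·0.56)x = 50(1 − 0.71), i.e. 0.6024·x = 14.5.
x ≈ 24.0704; the investor's share is 50 − x ≈ 25.9296.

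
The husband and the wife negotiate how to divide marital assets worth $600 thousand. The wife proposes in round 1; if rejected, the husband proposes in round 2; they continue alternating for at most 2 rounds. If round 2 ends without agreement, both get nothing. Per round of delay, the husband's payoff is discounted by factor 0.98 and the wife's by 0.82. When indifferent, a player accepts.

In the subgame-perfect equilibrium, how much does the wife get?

Round 2 (the husband proposes): the wife will accept anything ≥ 0, so the husband offers 0 and keeps 600.
Round 1 (the wife proposes): the husband can get 600 next round, worth 0.98 × 600 = 588 now; the wife offers that and keeps 12.

12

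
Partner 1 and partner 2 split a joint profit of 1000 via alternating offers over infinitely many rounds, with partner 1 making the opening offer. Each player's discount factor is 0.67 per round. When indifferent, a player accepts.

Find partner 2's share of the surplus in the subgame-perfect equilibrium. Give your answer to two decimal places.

401.20

In a stationary SPE each proposer offers the other exactly their discounted continuation value.
If partner 1 keeps x when proposing and partner 2 keeps y when proposing, then x = 1000 − 0.67y and y = 1000 − 0.67x.
Solving: x = 1000(1 − 0.67) / (1 − 0.67·0.67) = 330 / 0.5511 ≈ 598.8024.
Partner 2 gets 1000 − 598.8024 ≈ 401.1976.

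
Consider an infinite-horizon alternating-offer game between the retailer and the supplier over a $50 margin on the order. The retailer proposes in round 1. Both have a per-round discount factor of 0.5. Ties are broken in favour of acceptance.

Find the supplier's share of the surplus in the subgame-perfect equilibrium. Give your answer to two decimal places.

Let x be the retailer's share when the retailer proposes and y be the supplier's share when the supplier proposes.
The supplier accepts iff offered ≥ 0.5·y, so x = 50 − 0.5y. Symmetrically y = 50 − 0.5x.
Substituting: x = 50 − 0.5(50 − 0.5x), giving x(1 − 0.5·0.5) = 50(1 − 0.5).
So x = 50 × 0.5 / 0.75 ≈ 33.3333, and the supplier receives 50 − x ≈ 16.6667.

16.67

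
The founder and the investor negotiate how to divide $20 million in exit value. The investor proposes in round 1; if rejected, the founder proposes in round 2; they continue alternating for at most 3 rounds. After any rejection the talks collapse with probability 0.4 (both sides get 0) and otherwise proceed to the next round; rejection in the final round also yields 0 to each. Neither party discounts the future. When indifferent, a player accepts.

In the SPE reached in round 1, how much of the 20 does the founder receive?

By backward induction:
Round 3 (the investor proposes): the founder will accept anything ≥ 0, so the investor offers 0 and keeps 20.
Round 2 (the founder proposes): rejecting gives the investor an expected 0.6 × 20 = 12, so the founder offers 12, keeping 8.
Round 1 (the investor proposes): rejecting gives the founder an expected 0.6 × 8 = 4.8. The investor offers 4.8 and keeps 20 − 4.8 = 15.2.

4.8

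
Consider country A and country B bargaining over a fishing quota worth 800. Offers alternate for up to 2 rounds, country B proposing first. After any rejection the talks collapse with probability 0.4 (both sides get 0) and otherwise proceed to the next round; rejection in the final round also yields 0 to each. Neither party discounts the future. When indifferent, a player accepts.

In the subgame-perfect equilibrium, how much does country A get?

Round 2 (country A proposes): country B will accept anything ≥ 0, so country A offers 0 and keeps 800.
Round 1 (country B proposes): rejecting gives country A an expected 0.6 × 800 = 480; country B offers that and keeps 320.

480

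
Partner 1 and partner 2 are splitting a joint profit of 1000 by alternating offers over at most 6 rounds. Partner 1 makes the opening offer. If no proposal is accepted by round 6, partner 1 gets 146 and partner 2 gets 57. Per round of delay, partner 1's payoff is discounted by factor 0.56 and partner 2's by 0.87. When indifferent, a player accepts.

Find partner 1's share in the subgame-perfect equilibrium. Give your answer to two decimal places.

Work backward from the last round.
Round 6 (partner 2 proposes): partner 1 gets 146 if talks fail, so partner 2 offers 146 and keeps 854.
Round 5 (partner 1 proposes): partner 2 can get 854 next round, worth 0.87 × 854 = 742.98 now, so partner 1 offers 742.98, keeping 257.02.
Round 4 (partner 2 proposes): partner 1 can get 257.02 next round, worth 0.56 × 257.02 = 143.9312 now; partner 2 offers that and keeps 856.0688.
Round 3 (partner 1 proposes): partner 2 can get 856.0688 next round, worth 0.87 × 856.0688 = 744.779856 now; partner 1 offers that and keeps 255.220144.
Round 2 (partner 2 proposes): partner 1 can get 255.220144 next round, worth 0.56 × 255.220144 = 142.92328064 now. Partner 2 offers 142.92328064 and keeps 1000 − 142.92328064 = 857.07671936.
Round 1 (partner 1 proposes): partner 2 can get 857.07671936 next round, worth 0.87 × 857.07671936 = 745.6567458432 now; partner 1 offers that and keeps 254.3432541568.

254.34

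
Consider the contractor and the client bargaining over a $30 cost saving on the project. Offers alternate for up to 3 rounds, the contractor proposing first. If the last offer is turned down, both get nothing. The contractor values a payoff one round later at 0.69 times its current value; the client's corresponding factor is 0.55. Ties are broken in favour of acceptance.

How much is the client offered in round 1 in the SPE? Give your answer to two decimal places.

5.12

Round 3 (the contractor proposes): the client will accept anything ≥ 0, so the contractor offers 0 and keeps 30.
Round 2 (the client proposes): the contractor can get 30 next round, worth 0.69 × 30 = 20.7 now; the client offers that and keeps 9.3.
Round 1 (the contractor proposes): the client can get 9.3 next round, worth 0.55 × 9.3 = 5.115 now, so the contractor offers 5.115, keeping 24.885.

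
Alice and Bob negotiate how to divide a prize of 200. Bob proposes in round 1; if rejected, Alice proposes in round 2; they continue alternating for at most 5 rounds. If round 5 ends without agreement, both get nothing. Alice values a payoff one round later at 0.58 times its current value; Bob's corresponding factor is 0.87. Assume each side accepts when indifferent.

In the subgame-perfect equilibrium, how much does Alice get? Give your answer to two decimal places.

22.69

By backward induction:
Round 5 (Bob proposes): Alice will accept anything ≥ 0, so Bob offers 0 and keeps 200.
Round 4 (Alice proposes): Bob can get 200 next round, worth 0.87 × 200 = 174 now; Alice offers that and keeps 26.
Round 3 (Bob proposes): Alice can get 26 next round, worth 0.58 × 26 = 15.08 now, so Bob offers 15.08, keeping 184.92.
Round 2 (Alice proposes): Bob can get 184.92 next round, worth 0.87 × 184.92 = 160.8804 now, so Alice offers 160.8804, keeping 39.1196.
Round 1 (Bob proposes): Alice can get 39.1196 next round, worth 0.58 × 39.1196 = 22.689368 now. Bob offers 22.689368 and keeps 200 − 22.689368 = 177.310632.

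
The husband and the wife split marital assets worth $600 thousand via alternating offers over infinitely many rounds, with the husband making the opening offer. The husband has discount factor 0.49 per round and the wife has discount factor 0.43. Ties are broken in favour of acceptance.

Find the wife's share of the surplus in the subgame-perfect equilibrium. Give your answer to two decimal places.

166.70

In a stationary SPE each proposer offers the other exactly their discounted continuation value.
If the husband keeps x when proposing and the wife keeps y when proposing, then x = 600 − 0.43y and y = 600 − 0.49x.
Solving: x = 600(1 − 0.43) / (1 − 0.49·0.43) = 342 / 0.7893 ≈ 433.2953.
The wife gets 600 − 433.2953 ≈ 166.7047.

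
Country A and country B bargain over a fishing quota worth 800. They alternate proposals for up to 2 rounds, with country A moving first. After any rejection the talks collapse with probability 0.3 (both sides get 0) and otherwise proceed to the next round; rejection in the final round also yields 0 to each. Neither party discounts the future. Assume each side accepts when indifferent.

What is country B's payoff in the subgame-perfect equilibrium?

560

Round 2 (country B proposes): rejection yields 0 for country A; country B offers 0 and keeps 800.
Round 1 (country A proposes): rejecting gives country B an expected 0.7 × 800 = 560. Country A offers 560 and keeps 800 − 560 = 240.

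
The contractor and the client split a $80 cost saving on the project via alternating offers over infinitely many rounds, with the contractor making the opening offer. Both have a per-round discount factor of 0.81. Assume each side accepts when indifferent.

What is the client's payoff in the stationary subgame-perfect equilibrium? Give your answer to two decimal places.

35.80

When the contractor proposes, the client accepts any offer worth at least 0.81 times what the client would get by proposing next round; and vice versa.
This gives x = 80 − 0.81y and y = 80 − 0.81x, where x and y are each side's share when it proposes.
Hence (1 − 0.81·0.81)x = 80(1 − 0.81), i.e. 0.3439·x = 15.2.
x ≈ 44.1989; the client's share is 80 − x ≈ 35.8011.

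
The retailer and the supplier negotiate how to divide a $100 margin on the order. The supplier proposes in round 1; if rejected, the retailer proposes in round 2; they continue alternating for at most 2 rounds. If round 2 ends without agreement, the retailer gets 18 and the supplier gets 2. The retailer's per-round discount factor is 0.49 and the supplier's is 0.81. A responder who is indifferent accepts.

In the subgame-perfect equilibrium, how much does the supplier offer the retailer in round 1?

Round 2 (the retailer proposes): the supplier gets 2 if talks fail, so the retailer offers 2 and keeps 98.
Round 1 (the supplier proposes): the retailer can get 98 next round, worth 0.49 × 98 = 48.02 now. The supplier offers 48.02 and keeps 100 − 48.02 = 51.98.

48.02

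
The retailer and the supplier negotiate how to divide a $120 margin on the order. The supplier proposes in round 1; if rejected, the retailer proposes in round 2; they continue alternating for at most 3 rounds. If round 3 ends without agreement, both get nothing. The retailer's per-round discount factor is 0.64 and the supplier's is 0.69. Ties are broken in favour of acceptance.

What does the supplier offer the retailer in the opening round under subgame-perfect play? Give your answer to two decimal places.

23.81

Round 3 (the supplier proposes): the retailer will accept anything ≥ 0, so the supplier offers 0 and keeps 120.
Round 2 (the retailer proposes): the supplier can get 120 next round, worth 0.69 × 120 = 82.8 now. The retailer offers 82.8 and keeps 120 − 82.8 = 37.2.
Round 1 (the supplier proposes): the retailer can get 37.2 next round, worth 0.64 × 37.2 = 23.808 now; the supplier offers that and keeps 96.192.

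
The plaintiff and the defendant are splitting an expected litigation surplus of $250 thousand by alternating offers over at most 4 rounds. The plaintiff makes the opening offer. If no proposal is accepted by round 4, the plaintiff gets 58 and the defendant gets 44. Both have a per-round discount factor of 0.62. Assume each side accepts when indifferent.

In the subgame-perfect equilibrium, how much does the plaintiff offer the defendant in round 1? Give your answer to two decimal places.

Round 4 (the defendant proposes): the plaintiff gets 58 if talks fail, so the defendant offers 58 and keeps 192.
Round 3 (the plaintiff proposes): the defendant can get 192 next round, worth 0.62 × 192 = 119.04 now. The plaintiff offers 119.04 and keeps 250 − 119.04 = 130.96.
Round 2 (the defendant proposes): the plaintiff can get 130.96 next round, worth 0.62 × 130.96 = 81.1952 now. The defendant offers 81.1952 and keeps 250 − 81.1952 = 168.8048.
Round 1 (the plaintiff proposes): the defendant can get 168.8048 next round, worth 0.62 × 168.8048 = 104.658976 now, so the plaintiff offers 104.658976, keeping 145.341024.

104.66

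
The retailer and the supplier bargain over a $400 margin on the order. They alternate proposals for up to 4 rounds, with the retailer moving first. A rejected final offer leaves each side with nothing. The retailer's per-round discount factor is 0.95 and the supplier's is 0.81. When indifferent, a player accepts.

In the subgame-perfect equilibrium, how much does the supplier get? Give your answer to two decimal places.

265.52

Round 4 (the supplier proposes): rejection yields 0 for the retailer; the supplier offers 0 and keeps 400.
Round 3 (the retailer proposes): the supplier can get 400 next round, worth 0.81 × 400 = 324 now; the retailer offers that and keeps 76.
Round 2 (the supplier proposes): the retailer can get 76 next round, worth 0.95 × 76 = 72.2 now; the supplier offers that and keeps 327.8.
Round 1 (the retailer proposes): the supplier can get 327.8 next round, worth 0.81 × 327.8 = 265.518 now, so the retailer offers 265.518, keeping 134.482.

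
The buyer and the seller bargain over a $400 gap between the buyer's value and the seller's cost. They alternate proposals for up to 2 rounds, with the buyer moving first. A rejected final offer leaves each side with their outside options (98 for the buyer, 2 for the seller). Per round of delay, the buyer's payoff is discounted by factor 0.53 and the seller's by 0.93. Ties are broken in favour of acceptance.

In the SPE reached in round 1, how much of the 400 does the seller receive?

Round 2 (the seller proposes): the buyer gets 98 if talks fail, so the seller offers 98 and keeps 302.
Round 1 (the buyer proposes): the seller can get 302 next round, worth 0.93 × 302 = 280.86 now, so the buyer offers 280.86, keeping 119.14.

280.86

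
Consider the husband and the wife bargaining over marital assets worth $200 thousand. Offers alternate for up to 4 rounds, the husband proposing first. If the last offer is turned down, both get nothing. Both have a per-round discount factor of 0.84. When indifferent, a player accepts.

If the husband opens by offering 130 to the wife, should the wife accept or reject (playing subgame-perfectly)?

Round 4 (the wife proposes): rejection yields 0 for the husband; the wife offers 0 and keeps 200.
Round 3 (the husband proposes): the wife can get 200 next round, worth 0.84 × 200 = 168 now. The husband offers 168 and keeps 200 − 168 = 32.
Round 2 (the wife proposes): the husband can get 32 next round, worth 0.84 × 32 = 26.88 now; the wife offers that and keeps 173.12.
So by rejecting in round 1, the wife gets 173.12 next round, worth 0.84 × 173.12 = 145.4208 now.
Offer 130 < 145.4208, so the wife rejects.

Reject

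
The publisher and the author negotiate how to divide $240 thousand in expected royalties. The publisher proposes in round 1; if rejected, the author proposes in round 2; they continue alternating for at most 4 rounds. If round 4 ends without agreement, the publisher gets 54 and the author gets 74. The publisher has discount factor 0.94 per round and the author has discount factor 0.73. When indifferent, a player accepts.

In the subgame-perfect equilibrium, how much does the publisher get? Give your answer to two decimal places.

136.32

Round 4 (the author proposes): the publisher gets 54 if talks fail, so the author offers 54 and keeps 186.
Round 3 (the publisher proposes): the author can get 186 next round, worth 0.73 × 186 = 135.78 now. The publisher offers 135.78 and keeps 240 − 135.78 = 104.22.
Round 2 (the author proposes): the publisher can get 104.22 next round, worth 0.94 × 104.22 = 97.9668 now. The author offers 97.9668 and keeps 240 − 97.9668 = 142.0332.
Round 1 (the publisher proposes): the author can get 142.0332 next round, worth 0.73 × 142.0332 = 103.684236 now. The publisher offers 103.684236 and keeps 240 − 103.684236 = 136.315764.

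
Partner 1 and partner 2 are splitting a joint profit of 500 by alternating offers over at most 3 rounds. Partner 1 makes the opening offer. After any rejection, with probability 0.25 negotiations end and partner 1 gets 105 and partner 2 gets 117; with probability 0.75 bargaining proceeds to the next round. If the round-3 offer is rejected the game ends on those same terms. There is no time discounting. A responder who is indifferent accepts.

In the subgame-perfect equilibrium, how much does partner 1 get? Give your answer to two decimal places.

330.88

By backward induction:
Round 3 (partner 1 proposes): partner 2 gets 117 if talks fail, so partner 1 offers 117 and keeps 383.
Round 2 (partner 2 proposes): rejecting gives partner 1 an expected 0.75 × 383 + 0.25 × 105 = 313.5; partner 2 offers that and keeps 186.5.
Round 1 (partner 1 proposes): rejecting gives partner 2 an expected 0.75 × 186.5 + 0.25 × 117 = 169.125, so partner 1 offers 169.125, keeping 330.875.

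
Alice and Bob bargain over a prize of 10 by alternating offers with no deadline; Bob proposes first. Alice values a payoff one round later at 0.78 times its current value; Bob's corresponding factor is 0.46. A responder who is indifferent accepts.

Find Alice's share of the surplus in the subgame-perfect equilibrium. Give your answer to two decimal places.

6.57

Let x be Bob's share when Bob proposes and y be Alice's share when Alice proposes.
Alice accepts iff offered ≥ 0.78·y, so x = 10 − 0.78y. Symmetrically y = 10 − 0.46x.
Substituting: x = 10 − 0.78(10 − 0.46x), giving x(1 − 0.46·0.78) = 10(1 − 0.78).
So x = 10 × 0.22 / 0.6412 ≈ 3.4311, and Alice receives 10 − x ≈ 6.5689.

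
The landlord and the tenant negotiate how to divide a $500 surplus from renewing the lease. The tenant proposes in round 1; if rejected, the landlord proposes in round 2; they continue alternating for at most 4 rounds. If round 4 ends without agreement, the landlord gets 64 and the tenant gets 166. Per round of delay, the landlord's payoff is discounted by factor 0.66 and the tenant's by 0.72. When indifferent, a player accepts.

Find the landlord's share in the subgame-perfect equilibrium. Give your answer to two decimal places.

By backward induction:
Round 4 (the landlord proposes): the tenant gets 166 if talks fail, so the landlord offers 166 and keeps 334.
Round 3 (the tenant proposes): the landlord can get 334 next round, worth 0.66 × 334 = 220.44 now. The tenant offers 220.44 and keeps 500 − 220.44 = 279.56.
Round 2 (the landlord proposes): the tenant can get 279.56 next round, worth 0.72 × 279.56 = 201.2832 now; the landlord offers that and keeps 298.7168.
Round 1 (the tenant proposes): the landlord can get 298.7168 next round, worth 0.66 × 298.7168 = 197.153088 now, so the tenant offers 197.153088, keeping 302.846912.

197.15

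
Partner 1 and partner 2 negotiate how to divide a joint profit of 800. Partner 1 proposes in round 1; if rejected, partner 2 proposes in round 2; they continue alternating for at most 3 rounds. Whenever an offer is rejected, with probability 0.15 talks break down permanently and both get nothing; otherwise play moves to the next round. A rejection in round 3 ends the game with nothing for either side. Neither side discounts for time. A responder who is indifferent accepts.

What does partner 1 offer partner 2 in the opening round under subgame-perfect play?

Round 3 (partner 1 proposes): rejection yields 0 for partner 2; partner 1 offers 0 and keeps 800.
Round 2 (partner 2 proposes): rejecting gives partner 1 an expected 0.85 × 800 = 680. Partner 2 offers 680 and keeps 800 − 680 = 120.
Round 1 (partner 1 proposes): rejecting gives partner 2 an expected 0.85 × 120 = 102, so partner 1 offers 102, keeping 698.

102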